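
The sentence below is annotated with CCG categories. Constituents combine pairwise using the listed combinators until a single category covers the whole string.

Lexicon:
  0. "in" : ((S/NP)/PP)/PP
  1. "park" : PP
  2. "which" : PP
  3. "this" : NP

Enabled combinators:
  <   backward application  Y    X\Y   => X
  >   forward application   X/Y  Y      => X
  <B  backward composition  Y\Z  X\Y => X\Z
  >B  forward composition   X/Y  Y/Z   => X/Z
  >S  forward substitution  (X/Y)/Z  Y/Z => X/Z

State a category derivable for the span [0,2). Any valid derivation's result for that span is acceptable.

(S/NP)/PP

[0,4] S   >
  [0,3] S/NP   >
    [0,2] (S/NP)/PP   >
      [0,1] "in" : ((S/NP)/PP)/PP
      [1,2] "park" : PP
    [2,3] "which" : PP
  [3,4] "this" : NP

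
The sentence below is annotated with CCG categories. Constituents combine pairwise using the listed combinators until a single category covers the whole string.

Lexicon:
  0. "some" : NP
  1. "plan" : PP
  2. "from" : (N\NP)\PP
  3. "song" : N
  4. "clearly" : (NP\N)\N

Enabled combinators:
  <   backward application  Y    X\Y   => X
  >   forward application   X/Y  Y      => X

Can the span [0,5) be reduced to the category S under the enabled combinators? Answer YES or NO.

NO

NP PP (N\NP)\PP N (NP\N)\N
CKY chart[0,5] = {NP}; S ∉ chart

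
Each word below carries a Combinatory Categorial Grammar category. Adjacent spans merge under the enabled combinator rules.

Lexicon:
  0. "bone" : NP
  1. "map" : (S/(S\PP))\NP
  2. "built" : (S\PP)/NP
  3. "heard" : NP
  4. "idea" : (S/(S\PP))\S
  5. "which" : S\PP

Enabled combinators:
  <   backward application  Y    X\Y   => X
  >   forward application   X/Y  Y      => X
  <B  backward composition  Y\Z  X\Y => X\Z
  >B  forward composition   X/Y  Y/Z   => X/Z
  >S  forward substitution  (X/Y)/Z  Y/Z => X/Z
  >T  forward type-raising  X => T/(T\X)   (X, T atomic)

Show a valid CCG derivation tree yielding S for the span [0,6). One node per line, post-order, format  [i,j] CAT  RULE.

[0,6] S   >
  [0,5] S/(S\PP)   <
    [0,4] S   >
      [0,2] S/(S\PP)   <
        [0,1] "bone" : NP
        [1,2] "map" : (S/(S\PP))\NP
      [2,4] S\PP   >
        [2,3] "built" : (S\PP)/NP
        [3,4] "heard" : NP
    [4,5] "idea" : (S/(S\PP))\S
  [5,6] "which" : S\PP

[0,1] NP  lex  "bone"
[1,2] (S/(S\PP))\NP  lex  "map"
[0,2] S/(S\PP)  <  k=1
[2,3] (S\PP)/NP  lex  "built"
[3,4] NP  lex  "heard"
[2,4] S\PP  >  k=3
[0,4] S  >  k=2
[4,5] (S/(S\PP))\S  lex  "idea"
[0,5] S/(S\PP)  <  k=4
[5,6] S\PP  lex  "which"
[0,6] S  >  k=5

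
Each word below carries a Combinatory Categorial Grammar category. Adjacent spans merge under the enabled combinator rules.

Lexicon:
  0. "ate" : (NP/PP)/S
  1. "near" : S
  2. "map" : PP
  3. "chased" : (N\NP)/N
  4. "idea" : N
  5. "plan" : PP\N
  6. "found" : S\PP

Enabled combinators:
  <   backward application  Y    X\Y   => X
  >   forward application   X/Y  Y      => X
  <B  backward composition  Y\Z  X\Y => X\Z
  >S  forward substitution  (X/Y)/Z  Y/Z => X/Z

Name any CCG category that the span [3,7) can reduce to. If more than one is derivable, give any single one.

S\NP

[0,7] S   <
  [0,3] NP   >
    [0,2] NP/PP   >
      [0,1] "ate" : (NP/PP)/S
      [1,2] "near" : S
    [2,3] "map" : PP
  [3,7] S\NP   <B
    [3,5] N\NP   >
      [3,4] "chased" : (N\NP)/N
      [4,5] "idea" : N
    [5,7] S\N   <B
      [5,6] "plan" : PP\N
      [6,7] "found" : S\PP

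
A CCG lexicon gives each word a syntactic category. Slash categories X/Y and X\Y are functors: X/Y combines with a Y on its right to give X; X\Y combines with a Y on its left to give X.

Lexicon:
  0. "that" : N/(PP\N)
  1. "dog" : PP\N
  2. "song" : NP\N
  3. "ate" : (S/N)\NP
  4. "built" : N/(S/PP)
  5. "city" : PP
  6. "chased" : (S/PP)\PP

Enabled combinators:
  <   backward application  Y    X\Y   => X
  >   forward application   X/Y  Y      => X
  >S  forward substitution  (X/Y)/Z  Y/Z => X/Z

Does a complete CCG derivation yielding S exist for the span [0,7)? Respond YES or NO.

[0,7] S   >
  [0,4] S/N   <
    [0,3] NP   <
      [0,2] N   >
        [0,1] "that" : N/(PP\N)
        [1,2] "dog" : PP\N
      [2,3] "song" : NP\N
    [3,4] "ate" : (S/N)\NP
  [4,7] N   >
    [4,5] "built" : N/(S/PP)
    [5,7] S/PP   <
      [5,6] "city" : PP
      [6,7] "chased" : (S/PP)\PP

YES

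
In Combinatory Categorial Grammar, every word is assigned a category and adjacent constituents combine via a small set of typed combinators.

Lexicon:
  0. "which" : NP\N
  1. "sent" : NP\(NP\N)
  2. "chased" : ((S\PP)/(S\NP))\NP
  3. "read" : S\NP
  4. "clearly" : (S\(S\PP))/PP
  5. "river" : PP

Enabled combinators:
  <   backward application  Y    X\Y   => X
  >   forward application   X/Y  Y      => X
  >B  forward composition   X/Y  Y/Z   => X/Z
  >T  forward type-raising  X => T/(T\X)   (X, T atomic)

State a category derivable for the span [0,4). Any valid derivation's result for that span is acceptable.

[0,6] S   <
  [0,4] S\PP   >
    [0,3] (S\PP)/(S\NP)   <
      [0,2] NP   <
        [0,1] "which" : NP\N
        [1,2] "sent" : NP\(NP\N)
      [2,3] "chased" : ((S\PP)/(S\NP))\NP
    [3,4] "read" : S\NP
  [4,6] S\(S\PP)   >
    [4,5] "clearly" : (S\(S\PP))/PP
    [5,6] "river" : PP

S\PP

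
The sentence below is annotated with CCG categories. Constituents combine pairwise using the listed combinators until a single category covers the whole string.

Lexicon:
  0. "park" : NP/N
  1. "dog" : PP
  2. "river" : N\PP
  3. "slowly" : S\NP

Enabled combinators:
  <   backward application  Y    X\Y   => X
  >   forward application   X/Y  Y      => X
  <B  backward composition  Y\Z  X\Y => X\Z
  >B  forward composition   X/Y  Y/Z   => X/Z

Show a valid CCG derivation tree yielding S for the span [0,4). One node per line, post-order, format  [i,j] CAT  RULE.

[0,4] S   <
  [0,3] NP   >
    [0,1] "park" : NP/N
    [1,3] N   <
      [1,2] "dog" : PP
      [2,3] "river" : N\PP
  [3,4] "slowly" : S\NP

[0,1] NP/N  lex  "park"
[1,2] PP  lex  "dog"
[2,3] N\PP  lex  "river"
[1,3] N  <  k=2
[0,3] NP  >  k=1
[3,4] S\NP  lex  "slowly"
[0,4] S  <  k=3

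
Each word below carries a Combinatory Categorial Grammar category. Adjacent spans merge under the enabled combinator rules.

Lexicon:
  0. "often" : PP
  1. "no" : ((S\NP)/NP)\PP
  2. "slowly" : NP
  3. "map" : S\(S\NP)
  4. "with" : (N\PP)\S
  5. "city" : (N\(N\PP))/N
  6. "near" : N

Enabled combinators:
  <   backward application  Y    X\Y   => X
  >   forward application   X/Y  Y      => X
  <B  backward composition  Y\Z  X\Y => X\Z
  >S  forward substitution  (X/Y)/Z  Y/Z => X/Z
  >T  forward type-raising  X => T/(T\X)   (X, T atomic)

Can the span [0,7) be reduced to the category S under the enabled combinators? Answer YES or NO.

PP ((S\NP)/NP)\PP NP S\(S\NP) (N\PP)\S (N\(N\PP))/N N
CKY chart[0,7] = {N, N/(N\N), NP/(NP\N), PP/(PP\N), S/(S\N)}; S ∉ chart

NO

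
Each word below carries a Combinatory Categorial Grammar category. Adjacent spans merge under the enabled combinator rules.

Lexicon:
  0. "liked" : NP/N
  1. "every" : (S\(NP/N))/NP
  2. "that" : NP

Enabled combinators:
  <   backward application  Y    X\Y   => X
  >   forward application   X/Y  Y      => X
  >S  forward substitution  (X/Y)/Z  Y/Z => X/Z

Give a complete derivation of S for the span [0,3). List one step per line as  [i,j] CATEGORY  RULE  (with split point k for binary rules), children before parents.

[0,1] NP/N  lex  "liked"
[1,2] (S\(NP/N))/NP  lex  "every"
[2,3] NP  lex  "that"
[1,3] S\(NP/N)  >  k=2
[0,3] S  <  k=1

[0,3] S   <
  [0,1] "liked" : NP/N
  [1,3] S\(NP/N)   >
    [1,2] "every" : (S\(NP/N))/NP
    [2,3] "that" : NP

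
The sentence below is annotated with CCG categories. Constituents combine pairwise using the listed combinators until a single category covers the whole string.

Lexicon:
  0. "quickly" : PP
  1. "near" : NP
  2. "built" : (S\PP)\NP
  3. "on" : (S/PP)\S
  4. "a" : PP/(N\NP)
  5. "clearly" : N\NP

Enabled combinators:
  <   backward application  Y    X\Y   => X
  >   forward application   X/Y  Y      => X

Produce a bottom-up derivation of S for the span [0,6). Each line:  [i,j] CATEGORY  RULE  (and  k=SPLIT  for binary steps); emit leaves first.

[0,6] S   >
  [0,4] S/PP   <
    [0,3] S   <
      [0,1] "quickly" : PP
      [1,3] S\PP   <
        [1,2] "near" : NP
        [2,3] "built" : (S\PP)\NP
    [3,4] "on" : (S/PP)\S
  [4,6] PP   >
    [4,5] "a" : PP/(N\NP)
    [5,6] "clearly" : N\NP

[0,1] PP  lex  "quickly"
[1,2] NP  lex  "near"
[2,3] (S\PP)\NP  lex  "built"
[1,3] S\PP  <  k=2
[0,3] S  <  k=1
[3,4] (S/PP)\S  lex  "on"
[0,4] S/PP  <  k=3
[4,5] PP/(N\NP)  lex  "a"
[5,6] N\NP  lex  "clearly"
[4,6] PP  >  k=5
[0,6] S  >  k=4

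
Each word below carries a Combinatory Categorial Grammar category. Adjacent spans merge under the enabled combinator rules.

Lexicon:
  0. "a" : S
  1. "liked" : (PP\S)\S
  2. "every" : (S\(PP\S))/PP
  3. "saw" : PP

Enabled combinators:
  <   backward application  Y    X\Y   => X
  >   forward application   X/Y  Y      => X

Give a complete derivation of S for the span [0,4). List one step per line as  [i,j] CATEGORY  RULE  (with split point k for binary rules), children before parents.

[0,4] S   <
  [0,2] PP\S   <
    [0,1] "a" : S
    [1,2] "liked" : (PP\S)\S
  [2,4] S\(PP\S)   >
    [2,3] "every" : (S\(PP\S))/PP
    [3,4] "saw" : PP

[0,1] S  lex  "a"
[1,2] (PP\S)\S  lex  "liked"
[0,2] PP\S  <  k=1
[2,3] (S\(PP\S))/PP  lex  "every"
[3,4] PP  lex  "saw"
[2,4] S\(PP\S)  >  k=3
[0,4] S  <  k=2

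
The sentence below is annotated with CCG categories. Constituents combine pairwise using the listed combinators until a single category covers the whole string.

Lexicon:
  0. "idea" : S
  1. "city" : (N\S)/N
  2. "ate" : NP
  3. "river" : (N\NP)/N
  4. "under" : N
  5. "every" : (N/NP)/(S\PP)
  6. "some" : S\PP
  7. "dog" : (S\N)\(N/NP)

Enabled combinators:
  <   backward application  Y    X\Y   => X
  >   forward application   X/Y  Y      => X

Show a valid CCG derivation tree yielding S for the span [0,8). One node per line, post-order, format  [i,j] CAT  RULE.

[0,1] S  lex  "idea"
[1,2] (N\S)/N  lex  "city"
[2,3] NP  lex  "ate"
[3,4] (N\NP)/N  lex  "river"
[4,5] N  lex  "under"
[3,5] N\NP  >  k=4
[2,5] N  <  k=3
[1,5] N\S  >  k=2
[0,5] N  <  k=1
[5,6] (N/NP)/(S\PP)  lex  "every"
[6,7] S\PP  lex  "some"
[5,7] N/NP  >  k=6
[7,8] (S\N)\(N/NP)  lex  "dog"
[5,8] S\N  <  k=7
[0,8] S  <  k=5

[0,8] S   <
  [0,5] N   <
    [0,1] "idea" : S
    [1,5] N\S   >
      [1,2] "city" : (N\S)/N
      [2,5] N   <
        [2,3] "ate" : NP
        [3,5] N\NP   >
          [3,4] "river" : (N\NP)/N
          [4,5] "under" : N
  [5,8] S\N   <
    [5,7] N/NP   >
      [5,6] "every" : (N/NP)/(S\PP)
      [6,7] "some" : S\PP
    [7,8] "dog" : (S\N)\(N/NP)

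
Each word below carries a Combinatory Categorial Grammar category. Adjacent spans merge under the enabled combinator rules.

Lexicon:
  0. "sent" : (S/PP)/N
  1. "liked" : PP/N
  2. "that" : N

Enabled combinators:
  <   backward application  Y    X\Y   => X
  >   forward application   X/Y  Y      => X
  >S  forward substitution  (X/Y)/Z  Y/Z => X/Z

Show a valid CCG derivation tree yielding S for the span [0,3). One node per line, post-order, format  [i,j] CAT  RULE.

[0,3] S   >
  [0,2] S/N   >S
    [0,1] "sent" : (S/PP)/N
    [1,2] "liked" : PP/N
  [2,3] "that" : N

[0,1] (S/PP)/N  lex  "sent"
[1,2] PP/N  lex  "liked"
[0,2] S/N  >S  k=1
[2,3] N  lex  "that"
[0,3] S  >  k=2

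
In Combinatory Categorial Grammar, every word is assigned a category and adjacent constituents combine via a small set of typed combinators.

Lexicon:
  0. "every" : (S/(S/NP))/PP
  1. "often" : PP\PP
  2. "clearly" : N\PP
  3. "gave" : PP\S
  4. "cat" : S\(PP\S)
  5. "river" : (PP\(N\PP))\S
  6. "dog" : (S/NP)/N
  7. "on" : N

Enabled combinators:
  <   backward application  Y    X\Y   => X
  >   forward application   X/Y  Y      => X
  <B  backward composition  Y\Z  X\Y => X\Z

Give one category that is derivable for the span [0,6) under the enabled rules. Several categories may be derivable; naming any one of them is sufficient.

S/(S/NP)

[0,8] S   >
  [0,6] S/(S/NP)   >
    [0,1] "every" : (S/(S/NP))/PP
    [1,6] PP   <
      [1,3] N\PP   <B
        [1,2] "often" : PP\PP
        [2,3] "clearly" : N\PP
      [3,6] PP\(N\PP)   <
        [3,5] S   <
          [3,4] "gave" : PP\S
          [4,5] "cat" : S\(PP\S)
        [5,6] "river" : (PP\(N\PP))\S
  [6,8] S/NP   >
    [6,7] "dog" : (S/NP)/N
    [7,8] "on" : N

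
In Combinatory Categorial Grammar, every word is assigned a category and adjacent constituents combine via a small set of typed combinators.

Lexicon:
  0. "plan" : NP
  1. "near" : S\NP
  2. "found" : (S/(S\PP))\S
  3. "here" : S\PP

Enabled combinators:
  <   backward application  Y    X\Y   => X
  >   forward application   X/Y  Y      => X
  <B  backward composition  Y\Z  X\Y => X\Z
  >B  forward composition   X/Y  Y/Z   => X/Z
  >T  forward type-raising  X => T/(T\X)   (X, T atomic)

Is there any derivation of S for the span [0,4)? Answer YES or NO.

YES

[0,4] S   >
  [0,3] S/(S\PP)   <
    [0,2] S   >
      [0,1] S/(S\NP)   >T
        [0,1] "plan" : NP
      [1,2] "near" : S\NP
    [2,3] "found" : (S/(S\PP))\S
  [3,4] "here" : S\PP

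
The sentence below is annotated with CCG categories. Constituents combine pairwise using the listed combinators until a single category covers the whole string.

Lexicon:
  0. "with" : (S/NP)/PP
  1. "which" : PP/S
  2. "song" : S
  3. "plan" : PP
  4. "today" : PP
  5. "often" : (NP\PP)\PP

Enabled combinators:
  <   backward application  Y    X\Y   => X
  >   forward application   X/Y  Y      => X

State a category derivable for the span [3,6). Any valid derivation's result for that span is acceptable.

[0,6] S   >
  [0,3] S/NP   >
    [0,1] "with" : (S/NP)/PP
    [1,3] PP   >
      [1,2] "which" : PP/S
      [2,3] "song" : S
  [3,6] NP   <
    [3,4] "plan" : PP
    [4,6] NP\PP   <
      [4,5] "today" : PP
      [5,6] "often" : (NP\PP)\PP

NP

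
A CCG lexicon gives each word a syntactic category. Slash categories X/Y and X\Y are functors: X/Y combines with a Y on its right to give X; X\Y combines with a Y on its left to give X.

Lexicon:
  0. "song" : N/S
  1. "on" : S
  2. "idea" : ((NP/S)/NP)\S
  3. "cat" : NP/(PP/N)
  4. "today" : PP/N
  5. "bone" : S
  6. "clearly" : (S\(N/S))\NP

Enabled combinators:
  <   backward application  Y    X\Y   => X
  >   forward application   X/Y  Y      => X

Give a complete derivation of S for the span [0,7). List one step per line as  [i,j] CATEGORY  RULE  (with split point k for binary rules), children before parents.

[0,7] S   <
  [0,1] "song" : N/S
  [1,7] S\(N/S)   <
    [1,6] NP   >
      [1,5] NP/S   >
        [1,3] (NP/S)/NP   <
          [1,2] "on" : S
          [2,3] "idea" : ((NP/S)/NP)\S
        [3,5] NP   >
          [3,4] "cat" : NP/(PP/N)
          [4,5] "today" : PP/N
      [5,6] "bone" : S
    [6,7] "clearly" : (S\(N/S))\NP

[0,1] N/S  lex  "song"
[1,2] S  lex  "on"
[2,3] ((NP/S)/NP)\S  lex  "idea"
[1,3] (NP/S)/NP  <  k=2
[3,4] NP/(PP/N)  lex  "cat"
[4,5] PP/N  lex  "today"
[3,5] NP  >  k=4
[1,5] NP/S  >  k=3
[5,6] S  lex  "bone"
[1,6] NP  >  k=5
[6,7] (S\(N/S))\NP  lex  "clearly"
[1,7] S\(N/S)  <  k=6
[0,7] S  <  k=1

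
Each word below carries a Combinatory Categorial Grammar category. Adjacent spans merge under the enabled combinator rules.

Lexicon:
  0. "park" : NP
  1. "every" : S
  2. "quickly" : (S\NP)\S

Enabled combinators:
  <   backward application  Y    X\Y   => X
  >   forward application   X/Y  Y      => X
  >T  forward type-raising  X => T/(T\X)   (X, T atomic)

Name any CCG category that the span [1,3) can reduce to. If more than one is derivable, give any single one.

[0,3] S   <
  [0,1] "park" : NP
  [1,3] S\NP   <
    [1,2] "every" : S
    [2,3] "quickly" : (S\NP)\S

S\NP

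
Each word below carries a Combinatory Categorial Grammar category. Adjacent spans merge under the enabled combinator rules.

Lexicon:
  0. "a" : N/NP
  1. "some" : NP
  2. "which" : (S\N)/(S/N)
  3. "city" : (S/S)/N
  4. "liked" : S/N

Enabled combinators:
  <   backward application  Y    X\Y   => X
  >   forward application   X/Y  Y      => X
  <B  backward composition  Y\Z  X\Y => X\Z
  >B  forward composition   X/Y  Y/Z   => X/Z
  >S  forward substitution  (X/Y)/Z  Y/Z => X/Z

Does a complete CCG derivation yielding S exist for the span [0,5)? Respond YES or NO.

[0,5] S   <
  [0,2] N   >
    [0,1] "a" : N/NP
    [1,2] "some" : NP
  [2,5] S\N   >
    [2,3] "which" : (S\N)/(S/N)
    [3,5] S/N   >S
      [3,4] "city" : (S/S)/N
      [4,5] "liked" : S/N

YES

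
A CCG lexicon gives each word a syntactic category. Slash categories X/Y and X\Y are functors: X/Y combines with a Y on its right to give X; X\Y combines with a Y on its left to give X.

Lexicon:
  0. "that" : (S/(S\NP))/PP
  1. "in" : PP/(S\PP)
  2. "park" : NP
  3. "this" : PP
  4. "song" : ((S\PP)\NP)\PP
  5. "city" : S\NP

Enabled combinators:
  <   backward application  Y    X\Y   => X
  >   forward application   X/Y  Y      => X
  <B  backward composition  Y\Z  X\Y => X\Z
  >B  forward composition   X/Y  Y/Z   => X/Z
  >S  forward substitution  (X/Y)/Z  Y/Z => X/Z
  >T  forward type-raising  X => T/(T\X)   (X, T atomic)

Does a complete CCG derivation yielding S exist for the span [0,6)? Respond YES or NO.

YES

[0,6] S   >
  [0,5] S/(S\NP)   >
    [0,1] "that" : (S/(S\NP))/PP
    [1,5] PP   >
      [1,2] "in" : PP/(S\PP)
      [2,5] S\PP   <
        [2,3] "park" : NP
        [3,5] (S\PP)\NP   <
          [3,4] "this" : PP
          [4,5] "song" : ((S\PP)\NP)\PP
  [5,6] "city" : S\NP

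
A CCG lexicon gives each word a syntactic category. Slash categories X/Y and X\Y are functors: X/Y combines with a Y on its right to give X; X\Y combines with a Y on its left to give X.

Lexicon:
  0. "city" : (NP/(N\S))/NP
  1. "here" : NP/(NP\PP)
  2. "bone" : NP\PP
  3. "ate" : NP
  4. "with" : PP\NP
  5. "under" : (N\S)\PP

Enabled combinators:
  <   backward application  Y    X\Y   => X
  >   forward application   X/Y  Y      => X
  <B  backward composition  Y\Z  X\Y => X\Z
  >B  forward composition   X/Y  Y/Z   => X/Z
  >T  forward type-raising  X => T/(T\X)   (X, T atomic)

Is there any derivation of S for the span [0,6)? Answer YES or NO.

(NP/(N\S))/NP NP/(NP\PP) NP\PP NP PP\NP (N\S)\PP
CKY chart[0,6] = {N/(N\NP), NP, NP/(NP\NP), PP/(PP\NP), S/(S\NP)}; S ∉ chart

NO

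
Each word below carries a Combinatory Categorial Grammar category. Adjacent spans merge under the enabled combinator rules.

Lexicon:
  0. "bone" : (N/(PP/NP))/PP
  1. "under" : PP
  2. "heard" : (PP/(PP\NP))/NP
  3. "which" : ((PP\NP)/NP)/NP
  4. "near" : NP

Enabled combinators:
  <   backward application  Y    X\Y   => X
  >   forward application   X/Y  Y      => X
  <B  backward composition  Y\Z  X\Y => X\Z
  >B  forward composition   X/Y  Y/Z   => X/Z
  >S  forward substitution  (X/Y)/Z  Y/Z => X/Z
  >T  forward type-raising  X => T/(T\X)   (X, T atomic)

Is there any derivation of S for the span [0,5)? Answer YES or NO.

(N/(PP/NP))/PP PP (PP/(PP\NP))/NP ((PP\NP)/NP)/NP NP
CKY chart[0,5] = {N, N/(N\N), NP/(NP\N), PP/(PP\N), S/(S\N)}; S ∉ chart

NO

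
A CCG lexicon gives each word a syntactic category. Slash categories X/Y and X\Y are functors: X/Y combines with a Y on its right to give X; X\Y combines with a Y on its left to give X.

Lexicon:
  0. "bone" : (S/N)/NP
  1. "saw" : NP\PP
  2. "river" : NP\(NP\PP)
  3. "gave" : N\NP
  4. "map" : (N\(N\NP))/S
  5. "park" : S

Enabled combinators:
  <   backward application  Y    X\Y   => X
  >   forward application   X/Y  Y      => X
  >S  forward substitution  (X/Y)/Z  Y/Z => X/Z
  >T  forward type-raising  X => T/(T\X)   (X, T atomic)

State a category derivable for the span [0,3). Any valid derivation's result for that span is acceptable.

[0,6] S   >
  [0,3] S/N   >
    [0,1] "bone" : (S/N)/NP
    [1,3] NP   <
      [1,2] "saw" : NP\PP
      [2,3] "river" : NP\(NP\PP)
  [3,6] N   <
    [3,4] "gave" : N\NP
    [4,6] N\(N\NP)   >
      [4,5] "map" : (N\(N\NP))/S
      [5,6] "park" : S

S/N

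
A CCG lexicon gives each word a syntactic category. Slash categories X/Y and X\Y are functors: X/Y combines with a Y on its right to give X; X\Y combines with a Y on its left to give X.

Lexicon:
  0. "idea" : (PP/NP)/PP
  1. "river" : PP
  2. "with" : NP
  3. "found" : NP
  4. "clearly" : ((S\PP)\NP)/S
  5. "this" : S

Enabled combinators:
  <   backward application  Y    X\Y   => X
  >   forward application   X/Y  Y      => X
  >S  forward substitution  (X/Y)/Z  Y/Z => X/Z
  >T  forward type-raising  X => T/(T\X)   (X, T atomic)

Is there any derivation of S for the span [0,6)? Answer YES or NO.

YES

[0,6] S   <
  [0,3] PP   >
    [0,2] PP/NP   >
      [0,1] "idea" : (PP/NP)/PP
      [1,2] "river" : PP
    [2,3] "with" : NP
  [3,6] S\PP   <
    [3,4] "found" : NP
    [4,6] (S\PP)\NP   >
      [4,5] "clearly" : ((S\PP)\NP)/S
      [5,6] "this" : S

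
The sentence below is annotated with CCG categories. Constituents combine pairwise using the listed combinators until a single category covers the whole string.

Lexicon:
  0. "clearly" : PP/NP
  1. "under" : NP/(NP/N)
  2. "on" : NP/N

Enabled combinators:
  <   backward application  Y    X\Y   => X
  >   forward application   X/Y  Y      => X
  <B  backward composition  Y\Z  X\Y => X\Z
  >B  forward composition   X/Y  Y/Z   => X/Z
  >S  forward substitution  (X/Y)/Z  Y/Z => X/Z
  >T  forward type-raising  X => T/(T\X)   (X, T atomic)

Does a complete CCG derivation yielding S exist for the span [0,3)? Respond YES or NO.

NO

PP/NP NP/(NP/N) NP/N
CKY chart[0,3] = {N/(N\PP), NP/(NP\PP), PP, PP/(NP\NP), PP/(PP\PP), S/(S\PP)}; S ∉ chart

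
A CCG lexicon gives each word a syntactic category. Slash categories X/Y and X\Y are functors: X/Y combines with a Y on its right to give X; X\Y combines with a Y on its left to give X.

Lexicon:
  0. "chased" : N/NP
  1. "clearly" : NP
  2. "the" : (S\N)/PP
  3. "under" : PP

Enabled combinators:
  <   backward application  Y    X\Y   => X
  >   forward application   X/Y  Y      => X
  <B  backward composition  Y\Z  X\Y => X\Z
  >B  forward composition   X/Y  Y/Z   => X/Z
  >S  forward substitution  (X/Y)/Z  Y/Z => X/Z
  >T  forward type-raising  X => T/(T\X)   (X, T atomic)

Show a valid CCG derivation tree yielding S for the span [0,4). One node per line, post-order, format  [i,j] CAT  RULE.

[0,4] S   <
  [0,2] N   >
    [0,1] "chased" : N/NP
    [1,2] "clearly" : NP
  [2,4] S\N   >
    [2,3] "the" : (S\N)/PP
    [3,4] "under" : PP

[0,1] N/NP  lex  "chased"
[1,2] NP  lex  "clearly"
[0,2] N  >  k=1
[2,3] (S\N)/PP  lex  "the"
[3,4] PP  lex  "under"
[2,4] S\N  >  k=3
[0,4] S  <  k=2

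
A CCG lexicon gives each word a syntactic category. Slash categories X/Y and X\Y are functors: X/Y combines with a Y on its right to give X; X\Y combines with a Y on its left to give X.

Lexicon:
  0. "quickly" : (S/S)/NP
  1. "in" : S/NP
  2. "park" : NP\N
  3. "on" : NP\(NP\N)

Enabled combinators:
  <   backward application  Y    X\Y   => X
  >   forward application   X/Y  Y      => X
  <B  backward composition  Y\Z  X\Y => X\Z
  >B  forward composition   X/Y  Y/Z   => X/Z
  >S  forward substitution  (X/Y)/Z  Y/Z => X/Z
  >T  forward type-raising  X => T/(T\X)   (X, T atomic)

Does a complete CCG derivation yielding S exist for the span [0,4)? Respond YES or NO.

YES

[0,4] S   >
  [0,2] S/NP   >S
    [0,1] "quickly" : (S/S)/NP
    [1,2] "in" : S/NP
  [2,4] NP   <
    [2,3] "park" : NP\N
    [3,4] "on" : NP\(NP\N)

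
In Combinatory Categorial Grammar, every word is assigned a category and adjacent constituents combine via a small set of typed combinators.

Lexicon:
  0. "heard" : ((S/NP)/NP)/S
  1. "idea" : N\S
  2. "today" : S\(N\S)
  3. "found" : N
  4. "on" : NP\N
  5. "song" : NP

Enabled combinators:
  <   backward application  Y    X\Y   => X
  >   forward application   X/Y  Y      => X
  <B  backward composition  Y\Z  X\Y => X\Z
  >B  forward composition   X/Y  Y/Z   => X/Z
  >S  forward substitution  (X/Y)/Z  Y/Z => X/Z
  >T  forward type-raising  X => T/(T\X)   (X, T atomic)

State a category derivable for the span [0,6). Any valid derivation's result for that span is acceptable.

S

[0,6] S   >
  [0,5] S/NP   >
    [0,3] (S/NP)/NP   >
      [0,1] "heard" : ((S/NP)/NP)/S
      [1,3] S   <
        [1,2] "idea" : N\S
        [2,3] "today" : S\(N\S)
    [3,5] NP   >
      [3,4] NP/(NP\N)   >T
        [3,4] "found" : N
      [4,5] "on" : NP\N
  [5,6] "song" : NP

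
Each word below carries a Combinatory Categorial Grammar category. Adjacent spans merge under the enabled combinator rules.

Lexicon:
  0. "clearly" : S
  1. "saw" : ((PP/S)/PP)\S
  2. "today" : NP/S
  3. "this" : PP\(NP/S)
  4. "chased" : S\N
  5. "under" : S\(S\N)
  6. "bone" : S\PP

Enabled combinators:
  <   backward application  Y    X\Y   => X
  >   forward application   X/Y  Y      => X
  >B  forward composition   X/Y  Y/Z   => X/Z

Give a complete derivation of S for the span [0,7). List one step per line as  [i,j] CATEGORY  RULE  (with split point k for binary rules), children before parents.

[0,1] S  lex  "clearly"
[1,2] ((PP/S)/PP)\S  lex  "saw"
[0,2] (PP/S)/PP  <  k=1
[2,3] NP/S  lex  "today"
[3,4] PP\(NP/S)  lex  "this"
[2,4] PP  <  k=3
[0,4] PP/S  >  k=2
[4,5] S\N  lex  "chased"
[5,6] S\(S\N)  lex  "under"
[4,6] S  <  k=5
[0,6] PP  >  k=4
[6,7] S\PP  lex  "bone"
[0,7] S  <  k=6

[0,7] S   <
  [0,6] PP   >
    [0,4] PP/S   >
      [0,2] (PP/S)/PP   <
        [0,1] "clearly" : S
        [1,2] "saw" : ((PP/S)/PP)\S
      [2,4] PP   <
        [2,3] "today" : NP/S
        [3,4] "this" : PP\(NP/S)
    [4,6] S   <
      [4,5] "chased" : S\N
      [5,6] "under" : S\(S\N)
  [6,7] "bone" : S\PP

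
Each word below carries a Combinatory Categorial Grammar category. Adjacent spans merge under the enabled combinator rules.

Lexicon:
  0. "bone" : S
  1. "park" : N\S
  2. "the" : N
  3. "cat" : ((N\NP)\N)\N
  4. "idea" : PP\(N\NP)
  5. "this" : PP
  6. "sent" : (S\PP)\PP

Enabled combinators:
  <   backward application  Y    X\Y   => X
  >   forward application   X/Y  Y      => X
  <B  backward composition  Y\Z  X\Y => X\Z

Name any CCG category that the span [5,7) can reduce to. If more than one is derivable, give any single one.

S\PP

[0,7] S   <
  [0,5] PP   <
    [0,4] N\NP   <
      [0,2] N   <
        [0,1] "bone" : S
        [1,2] "park" : N\S
      [2,4] (N\NP)\N   <
        [2,3] "the" : N
        [3,4] "cat" : ((N\NP)\N)\N
    [4,5] "idea" : PP\(N\NP)
  [5,7] S\PP   <
    [5,6] "this" : PP
    [6,7] "sent" : (S\PP)\PP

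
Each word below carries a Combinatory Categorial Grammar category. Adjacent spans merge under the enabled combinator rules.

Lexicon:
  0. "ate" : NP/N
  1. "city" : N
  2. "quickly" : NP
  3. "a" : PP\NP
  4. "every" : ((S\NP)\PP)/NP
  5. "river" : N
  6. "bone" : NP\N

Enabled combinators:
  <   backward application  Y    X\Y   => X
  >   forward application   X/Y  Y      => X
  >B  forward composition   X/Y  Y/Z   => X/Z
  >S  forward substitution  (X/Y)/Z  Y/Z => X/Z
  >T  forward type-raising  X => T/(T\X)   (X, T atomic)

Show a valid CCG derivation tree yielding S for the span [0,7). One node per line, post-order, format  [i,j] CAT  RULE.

[0,1] NP/N  lex  "ate"
[1,2] N  lex  "city"
[0,2] NP  >  k=1
[2,3] NP  lex  "quickly"
[2,3] PP/(PP\NP)  >T
[3,4] PP\NP  lex  "a"
[2,4] PP  >  k=3
[4,5] ((S\NP)\PP)/NP  lex  "every"
[5,6] N  lex  "river"
[5,6] NP/(NP\N)  >T
[6,7] NP\N  lex  "bone"
[5,7] NP  >  k=6
[4,7] (S\NP)\PP  >  k=5
[2,7] S\NP  <  k=4
[0,7] S  <  k=2

[0,7] S   <
  [0,2] NP   >
    [0,1] "ate" : NP/N
    [1,2] "city" : N
  [2,7] S\NP   <
    [2,4] PP   >
      [2,3] PP/(PP\NP)   >T
        [2,3] "quickly" : NP
      [3,4] "a" : PP\NP
    [4,7] (S\NP)\PP   >
      [4,5] "every" : ((S\NP)\PP)/NP
      [5,7] NP   >
        [5,6] NP/(NP\N)   >T
          [5,6] "river" : N
        [6,7] "bone" : NP\N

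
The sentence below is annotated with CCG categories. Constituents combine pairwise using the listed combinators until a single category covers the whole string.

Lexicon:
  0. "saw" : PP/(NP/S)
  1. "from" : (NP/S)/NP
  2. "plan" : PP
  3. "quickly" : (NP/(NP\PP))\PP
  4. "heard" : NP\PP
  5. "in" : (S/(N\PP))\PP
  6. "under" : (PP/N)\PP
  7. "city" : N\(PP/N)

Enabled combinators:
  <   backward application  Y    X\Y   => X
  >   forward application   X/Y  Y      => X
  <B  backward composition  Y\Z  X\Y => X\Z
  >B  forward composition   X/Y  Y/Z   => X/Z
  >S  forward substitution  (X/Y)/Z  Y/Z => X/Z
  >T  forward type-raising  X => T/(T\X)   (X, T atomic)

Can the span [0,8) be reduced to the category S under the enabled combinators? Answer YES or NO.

[0,8] S   >
  [0,6] S/(N\PP)   <
    [0,5] PP   >
      [0,2] PP/NP   >B
        [0,1] "saw" : PP/(NP/S)
        [1,2] "from" : (NP/S)/NP
      [2,5] NP   >
        [2,4] NP/(NP\PP)   <
          [2,3] "plan" : PP
          [3,4] "quickly" : (NP/(NP\PP))\PP
        [4,5] "heard" : NP\PP
    [5,6] "in" : (S/(N\PP))\PP
  [6,8] N\PP   <B
    [6,7] "under" : (PP/N)\PP
    [7,8] "city" : N\(PP/N)

YES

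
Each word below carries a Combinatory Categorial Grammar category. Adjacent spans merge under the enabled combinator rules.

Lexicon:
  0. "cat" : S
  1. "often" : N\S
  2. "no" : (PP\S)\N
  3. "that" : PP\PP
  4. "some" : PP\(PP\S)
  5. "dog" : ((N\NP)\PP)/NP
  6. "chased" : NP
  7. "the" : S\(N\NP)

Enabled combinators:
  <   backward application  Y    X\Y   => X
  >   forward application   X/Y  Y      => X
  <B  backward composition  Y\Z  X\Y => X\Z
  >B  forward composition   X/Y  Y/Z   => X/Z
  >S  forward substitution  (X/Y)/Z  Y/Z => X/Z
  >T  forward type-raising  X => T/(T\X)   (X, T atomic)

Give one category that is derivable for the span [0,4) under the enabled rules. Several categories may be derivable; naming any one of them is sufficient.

[0,8] S   <
  [0,5] PP   <
    [0,4] PP\S   <B
      [0,3] PP\S   <
        [0,2] N   <
          [0,1] "cat" : S
          [1,2] "often" : N\S
        [2,3] "no" : (PP\S)\N
      [3,4] "that" : PP\PP
    [4,5] "some" : PP\(PP\S)
  [5,8] S\PP   <B
    [5,7] (N\NP)\PP   >
      [5,6] "dog" : ((N\NP)\PP)/NP
      [6,7] "chased" : NP
    [7,8] "the" : S\(N\NP)

PP\S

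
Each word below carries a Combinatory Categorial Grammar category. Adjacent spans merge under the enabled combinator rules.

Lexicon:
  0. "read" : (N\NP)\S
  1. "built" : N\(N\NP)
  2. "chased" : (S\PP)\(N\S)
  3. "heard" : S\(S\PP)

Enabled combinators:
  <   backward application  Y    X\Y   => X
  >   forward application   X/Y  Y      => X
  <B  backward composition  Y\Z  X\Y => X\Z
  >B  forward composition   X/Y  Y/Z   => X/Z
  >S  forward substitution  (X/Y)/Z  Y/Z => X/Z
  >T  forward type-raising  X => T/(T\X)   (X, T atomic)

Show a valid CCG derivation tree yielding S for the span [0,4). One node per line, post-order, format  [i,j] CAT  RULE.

[0,4] S   <
  [0,3] S\PP   <
    [0,2] N\S   <B
      [0,1] "read" : (N\NP)\S
      [1,2] "built" : N\(N\NP)
    [2,3] "chased" : (S\PP)\(N\S)
  [3,4] "heard" : S\(S\PP)

[0,1] (N\NP)\S  lex  "read"
[1,2] N\(N\NP)  lex  "built"
[0,2] N\S  <B  k=1
[2,3] (S\PP)\(N\S)  lex  "chased"
[0,3] S\PP  <  k=2
[3,4] S\(S\PP)  lex  "heard"
[0,4] S  <  k=3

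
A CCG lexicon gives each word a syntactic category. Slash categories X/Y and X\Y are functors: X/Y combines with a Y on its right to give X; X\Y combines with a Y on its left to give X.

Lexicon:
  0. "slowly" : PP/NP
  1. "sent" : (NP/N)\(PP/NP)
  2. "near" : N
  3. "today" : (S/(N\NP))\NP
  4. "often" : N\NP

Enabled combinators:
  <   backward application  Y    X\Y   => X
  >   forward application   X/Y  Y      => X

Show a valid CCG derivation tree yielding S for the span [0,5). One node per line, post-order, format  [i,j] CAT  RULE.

[0,1] PP/NP  lex  "slowly"
[1,2] (NP/N)\(PP/NP)  lex  "sent"
[0,2] NP/N  <  k=1
[2,3] N  lex  "near"
[0,3] NP  >  k=2
[3,4] (S/(N\NP))\NP  lex  "today"
[0,4] S/(N\NP)  <  k=3
[4,5] N\NP  lex  "often"
[0,5] S  >  k=4

[0,5] S   >
  [0,4] S/(N\NP)   <
    [0,3] NP   >
      [0,2] NP/N   <
        [0,1] "slowly" : PP/NP
        [1,2] "sent" : (NP/N)\(PP/NP)
      [2,3] "near" : N
    [3,4] "today" : (S/(N\NP))\NP
  [4,5] "often" : N\NP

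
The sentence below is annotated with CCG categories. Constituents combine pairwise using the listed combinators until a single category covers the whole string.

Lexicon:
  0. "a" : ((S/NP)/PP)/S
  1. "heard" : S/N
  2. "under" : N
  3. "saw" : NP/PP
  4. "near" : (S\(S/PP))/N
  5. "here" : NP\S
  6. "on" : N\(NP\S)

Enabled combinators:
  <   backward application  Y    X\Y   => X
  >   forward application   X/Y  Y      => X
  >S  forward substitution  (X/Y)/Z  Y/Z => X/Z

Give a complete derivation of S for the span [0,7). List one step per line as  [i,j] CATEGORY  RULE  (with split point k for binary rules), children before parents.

[0,7] S   <
  [0,4] S/PP   >S
    [0,3] (S/NP)/PP   >
      [0,1] "a" : ((S/NP)/PP)/S
      [1,3] S   >
        [1,2] "heard" : S/N
        [2,3] "under" : N
    [3,4] "saw" : NP/PP
  [4,7] S\(S/PP)   >
    [4,5] "near" : (S\(S/PP))/N
    [5,7] N   <
      [5,6] "here" : NP\S
      [6,7] "on" : N\(NP\S)

[0,1] ((S/NP)/PP)/S  lex  "a"
[1,2] S/N  lex  "heard"
[2,3] N  lex  "under"
[1,3] S  >  k=2
[0,3] (S/NP)/PP  >  k=1
[3,4] NP/PP  lex  "saw"
[0,4] S/PP  >S  k=3
[4,5] (S\(S/PP))/N  lex  "near"
[5,6] NP\S  lex  "here"
[6,7] N\(NP\S)  lex  "on"
[5,7] N  <  k=6
[4,7] S\(S/PP)  >  k=5
[0,7] S  <  k=4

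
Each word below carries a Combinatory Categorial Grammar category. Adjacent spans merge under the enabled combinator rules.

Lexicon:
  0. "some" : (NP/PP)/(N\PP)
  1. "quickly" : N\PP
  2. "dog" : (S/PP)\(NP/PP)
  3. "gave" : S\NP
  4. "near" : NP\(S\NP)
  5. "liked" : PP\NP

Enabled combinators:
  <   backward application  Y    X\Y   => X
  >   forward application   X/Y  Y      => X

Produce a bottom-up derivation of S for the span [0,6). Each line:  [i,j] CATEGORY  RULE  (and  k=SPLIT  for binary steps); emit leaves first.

[0,6] S   >
  [0,3] S/PP   <
    [0,2] NP/PP   >
      [0,1] "some" : (NP/PP)/(N\PP)
      [1,2] "quickly" : N\PP
    [2,3] "dog" : (S/PP)\(NP/PP)
  [3,6] PP   <
    [3,5] NP   <
      [3,4] "gave" : S\NP
      [4,5] "near" : NP\(S\NP)
    [5,6] "liked" : PP\NP

[0,1] (NP/PP)/(N\PP)  lex  "some"
[1,2] N\PP  lex  "quickly"
[0,2] NP/PP  >  k=1
[2,3] (S/PP)\(NP/PP)  lex  "dog"
[0,3] S/PP  <  k=2
[3,4] S\NP  lex  "gave"
[4,5] NP\(S\NP)  lex  "near"
[3,5] NP  <  k=4
[5,6] PP\NP  lex  "liked"
[3,6] PP  <  k=5
[0,6] S  >  k=3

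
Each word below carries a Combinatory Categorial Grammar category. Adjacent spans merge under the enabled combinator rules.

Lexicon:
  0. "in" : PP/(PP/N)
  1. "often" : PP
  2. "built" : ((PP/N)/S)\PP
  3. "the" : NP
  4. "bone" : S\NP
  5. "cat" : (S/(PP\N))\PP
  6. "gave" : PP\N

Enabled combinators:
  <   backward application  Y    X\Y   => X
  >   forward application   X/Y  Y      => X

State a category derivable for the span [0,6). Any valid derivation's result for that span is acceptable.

S/(PP\N)

[0,7] S   >
  [0,6] S/(PP\N)   <
    [0,5] PP   >
      [0,1] "in" : PP/(PP/N)
      [1,5] PP/N   >
        [1,3] (PP/N)/S   <
          [1,2] "often" : PP
          [2,3] "built" : ((PP/N)/S)\PP
        [3,5] S   <
          [3,4] "the" : NP
          [4,5] "bone" : S\NP
    [5,6] "cat" : (S/(PP\N))\PP
  [6,7] "gave" : PP\N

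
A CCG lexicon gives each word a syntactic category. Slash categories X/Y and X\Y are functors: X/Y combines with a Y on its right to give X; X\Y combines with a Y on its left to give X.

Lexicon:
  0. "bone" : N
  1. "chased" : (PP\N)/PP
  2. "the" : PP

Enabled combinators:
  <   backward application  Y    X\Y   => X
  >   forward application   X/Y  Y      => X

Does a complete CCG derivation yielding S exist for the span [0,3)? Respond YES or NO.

NO

N (PP\N)/PP PP
CKY chart[0,3] = {PP}; S ∉ chart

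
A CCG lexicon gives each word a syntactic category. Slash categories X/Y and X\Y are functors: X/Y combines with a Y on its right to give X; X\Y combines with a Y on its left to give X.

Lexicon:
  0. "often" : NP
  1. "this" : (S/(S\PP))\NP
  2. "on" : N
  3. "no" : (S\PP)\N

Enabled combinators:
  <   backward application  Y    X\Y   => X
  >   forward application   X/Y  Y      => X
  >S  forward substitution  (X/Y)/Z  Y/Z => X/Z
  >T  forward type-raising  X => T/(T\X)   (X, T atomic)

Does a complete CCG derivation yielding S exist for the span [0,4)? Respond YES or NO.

[0,4] S   >
  [0,2] S/(S\PP)   <
    [0,1] "often" : NP
    [1,2] "this" : (S/(S\PP))\NP
  [2,4] S\PP   <
    [2,3] "on" : N
    [3,4] "no" : (S\PP)\N

YES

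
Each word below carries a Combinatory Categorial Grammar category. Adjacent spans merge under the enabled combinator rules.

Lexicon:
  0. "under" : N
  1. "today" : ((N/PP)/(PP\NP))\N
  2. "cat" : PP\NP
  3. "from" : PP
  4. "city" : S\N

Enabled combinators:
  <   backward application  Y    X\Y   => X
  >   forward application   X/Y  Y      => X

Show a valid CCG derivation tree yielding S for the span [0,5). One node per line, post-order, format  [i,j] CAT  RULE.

[0,1] N  lex  "under"
[1,2] ((N/PP)/(PP\NP))\N  lex  "today"
[0,2] (N/PP)/(PP\NP)  <  k=1
[2,3] PP\NP  lex  "cat"
[0,3] N/PP  >  k=2
[3,4] PP  lex  "from"
[0,4] N  >  k=3
[4,5] S\N  lex  "city"
[0,5] S  <  k=4

[0,5] S   <
  [0,4] N   >
    [0,3] N/PP   >
      [0,2] (N/PP)/(PP\NP)   <
        [0,1] "under" : N
        [1,2] "today" : ((N/PP)/(PP\NP))\N
      [2,3] "cat" : PP\NP
    [3,4] "from" : PP
  [4,5] "city" : S\N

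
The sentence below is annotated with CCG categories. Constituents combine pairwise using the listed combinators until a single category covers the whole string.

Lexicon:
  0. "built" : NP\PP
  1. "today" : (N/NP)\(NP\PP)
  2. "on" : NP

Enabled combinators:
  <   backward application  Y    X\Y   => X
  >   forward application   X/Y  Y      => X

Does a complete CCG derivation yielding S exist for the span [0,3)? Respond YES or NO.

NP\PP (N/NP)\(NP\PP) NP
CKY chart[0,3] = {N}; S ∉ chart

NO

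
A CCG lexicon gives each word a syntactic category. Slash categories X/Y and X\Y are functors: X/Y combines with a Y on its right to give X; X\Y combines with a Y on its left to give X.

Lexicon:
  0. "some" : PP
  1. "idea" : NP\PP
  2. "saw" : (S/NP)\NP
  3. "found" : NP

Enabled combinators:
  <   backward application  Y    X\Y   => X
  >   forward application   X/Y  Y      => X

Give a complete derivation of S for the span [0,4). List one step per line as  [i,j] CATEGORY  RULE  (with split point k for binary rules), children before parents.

[0,4] S   >
  [0,3] S/NP   <
    [0,2] NP   <
      [0,1] "some" : PP
      [1,2] "idea" : NP\PP
    [2,3] "saw" : (S/NP)\NP
  [3,4] "found" : NP

[0,1] PP  lex  "some"
[1,2] NP\PP  lex  "idea"
[0,2] NP  <  k=1
[2,3] (S/NP)\NP  lex  "saw"
[0,3] S/NP  <  k=2
[3,4] NP  lex  "found"
[0,4] S  >  k=3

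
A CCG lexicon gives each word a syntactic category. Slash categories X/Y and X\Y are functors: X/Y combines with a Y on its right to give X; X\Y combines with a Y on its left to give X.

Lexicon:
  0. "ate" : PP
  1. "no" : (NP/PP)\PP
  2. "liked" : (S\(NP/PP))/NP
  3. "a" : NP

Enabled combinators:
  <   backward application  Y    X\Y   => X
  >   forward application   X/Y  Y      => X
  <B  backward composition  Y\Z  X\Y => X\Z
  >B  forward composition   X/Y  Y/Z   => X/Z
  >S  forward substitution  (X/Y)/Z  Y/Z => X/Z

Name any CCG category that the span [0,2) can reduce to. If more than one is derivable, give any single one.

NP/PP

[0,4] S   <
  [0,2] NP/PP   <
    [0,1] "ate" : PP
    [1,2] "no" : (NP/PP)\PP
  [2,4] S\(NP/PP)   >
    [2,3] "liked" : (S\(NP/PP))/NP
    [3,4] "a" : NP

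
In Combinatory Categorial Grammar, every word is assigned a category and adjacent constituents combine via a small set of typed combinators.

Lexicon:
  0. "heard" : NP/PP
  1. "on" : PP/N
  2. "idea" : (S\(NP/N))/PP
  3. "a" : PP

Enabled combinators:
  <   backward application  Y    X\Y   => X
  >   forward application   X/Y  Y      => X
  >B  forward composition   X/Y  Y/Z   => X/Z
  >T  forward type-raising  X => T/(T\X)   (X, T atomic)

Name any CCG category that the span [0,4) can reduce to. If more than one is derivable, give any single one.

[0,4] S   <
  [0,2] NP/N   >B
    [0,1] "heard" : NP/PP
    [1,2] "on" : PP/N
  [2,4] S\(NP/N)   >
    [2,3] "idea" : (S\(NP/N))/PP
    [3,4] "a" : PP

S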